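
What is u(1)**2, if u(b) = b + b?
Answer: 4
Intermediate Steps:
u(b) = 2*b
u(1)**2 = (2*1)**2 = 2**2 = 4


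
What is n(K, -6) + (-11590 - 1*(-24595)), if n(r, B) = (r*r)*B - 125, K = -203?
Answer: -234374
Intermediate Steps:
n(r, B) = -125 + B*r² (n(r, B) = r²*B - 125 = B*r² - 125 = -125 + B*r²)
n(K, -6) + (-11590 - 1*(-24595)) = (-125 - 6*(-203)²) + (-11590 - 1*(-24595)) = (-125 - 6*41209) + (-11590 + 24595) = (-125 - 247254) + 13005 = -247379 + 13005 = -234374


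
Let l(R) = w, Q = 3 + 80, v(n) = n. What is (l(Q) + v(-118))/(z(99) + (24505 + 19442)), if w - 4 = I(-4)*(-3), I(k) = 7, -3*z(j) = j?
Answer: -45/14638 ≈ -0.0030742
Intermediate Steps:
z(j) = -j/3
Q = 83
w = -17 (w = 4 + 7*(-3) = 4 - 21 = -17)
l(R) = -17
(l(Q) + v(-118))/(z(99) + (24505 + 19442)) = (-17 - 118)/(-⅓*99 + (24505 + 19442)) = -135/(-33 + 43947) = -135/43914 = -135*1/43914 = -45/14638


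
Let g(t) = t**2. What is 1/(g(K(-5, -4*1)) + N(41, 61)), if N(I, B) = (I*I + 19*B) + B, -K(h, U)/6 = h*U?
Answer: 1/17301 ≈ 5.7800e-5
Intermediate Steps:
K(h, U) = -6*U*h (K(h, U) = -6*h*U = -6*U*h)
N(I, B) = I**2 + 20*B (N(I, B) = (I**2 + 19*B) + B = I**2 + 20*B)
1/(g(K(-5, -4*1)) + N(41, 61)) = 1/((-6*(-4*1)*(-5))**2 + (41**2 + 20*61)) = 1/((-6*(-4)*(-5))**2 + (1681 + 1220)) = 1/((-120)**2 + 2901) = 1/(14400 + 2901) = 1/17301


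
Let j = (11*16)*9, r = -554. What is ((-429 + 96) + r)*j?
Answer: -1405008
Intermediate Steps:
j = 1584 (j = 176*9 = 1584)
((-429 + 96) + r)*j = ((-429 + 96) - 554)*1584 = (-333 - 554)*1584 = -887*1584 = -1405008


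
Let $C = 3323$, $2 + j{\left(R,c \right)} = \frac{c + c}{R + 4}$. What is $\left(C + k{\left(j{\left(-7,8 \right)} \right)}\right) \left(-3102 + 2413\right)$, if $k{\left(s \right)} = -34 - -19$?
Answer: $-2279212$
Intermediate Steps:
$j{\left(R,c \right)} = -2 + \frac{2 c}{4 + R}$ ($j{\left(R,c \right)} = -2 + \frac{c + c}{R + 4} = -2 + \frac{2 c}{4 + R}$)
$k{\left(s \right)} = -15$ ($k{\left(s \right)} = -34 + 19 = -15$)
$\left(C + k{\left(j{\left(-7,8 \right)} \right)}\right) \left(-3102 + 2413\right) = \left(3323 - 15\right) \left(-3102 + 2413\right) = 3308 \left(-689\right) = -2279212$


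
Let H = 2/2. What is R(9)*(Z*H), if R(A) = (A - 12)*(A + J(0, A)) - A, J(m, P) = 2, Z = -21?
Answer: 882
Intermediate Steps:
H = 1 (H = 2*(½) = 1)
R(A) = -A + (-12 + A)*(2 + A) (R(A) = (A - 12)*(A + 2) - A = (-12 + A)*(2 + A) - A = -A + (-12 + A)*(2 + A))
R(9)*(Z*H) = (-24 + 9² - 11*9)*(-21*1) = (-24 + 81 - 99)*(-21) = -42*(-21) = 882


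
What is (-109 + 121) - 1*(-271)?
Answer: 283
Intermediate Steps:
(-109 + 121) - 1*(-271) = 12 + 271 = 283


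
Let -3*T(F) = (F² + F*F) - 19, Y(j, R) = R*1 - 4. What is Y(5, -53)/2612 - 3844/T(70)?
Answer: 29564067/25547972 ≈ 1.1572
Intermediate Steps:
Y(j, R) = -4 + R (Y(j, R) = R - 4 = -4 + R)
T(F) = 19/3 - 2*F²/3 (T(F) = -((F² + F*F) - 19)/3 = -((F² + F²) - 19)/3 = -(2*F² - 19)/3 = -(-19 + 2*F²)/3 = 19/3 - 2*F²/3)
Y(5, -53)/2612 - 3844/T(70) = (-4 - 53)/2612 - 3844/(19/3 - ⅔*70²) = -57*1/2612 - 3844/(19/3 - ⅔*4900) = -57/2612 - 3844/(19/3 - 9800/3) = -57/2612 - 3844/(-9781/3) = -57/2612 - 3844*(-3/9781) = -57/2612 + 11532/9781 = 29564067/25547972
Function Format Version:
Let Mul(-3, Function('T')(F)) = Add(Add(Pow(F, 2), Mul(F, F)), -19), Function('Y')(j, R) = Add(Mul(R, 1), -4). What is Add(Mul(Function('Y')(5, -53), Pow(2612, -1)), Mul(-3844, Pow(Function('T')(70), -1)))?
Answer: Rational(29564067, 25547972) ≈ 1.1572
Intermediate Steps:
Function('Y')(j, R) = Add(-4, R) (Function('Y')(j, R) = Add(R, -4) = Add(-4, R))
Function('T')(F) = Add(Rational(19, 3), Mul(Rational(-2, 3), Pow(F, 2))) (Function('T')(F) = Mul(Rational(-1, 3), Add(Add(Pow(F, 2), Mul(F, F)), -19)) = Mul(Rational(-1, 3), Add(Add(Pow(F, 2), Pow(F, 2)), -19)) = Mul(Rational(-1, 3), Add(Mul(2, Pow(F, 2)), -19)) = Mul(Rational(-1, 3), Add(-19, Mul(2, Pow(F, 2)))) = Add(Rational(19, 3), Mul(Rational(-2, 3), Pow(F, 2))))
Add(Mul(Function('Y')(5, -53), Pow(2612, -1)), Mul(-3844, Pow(Function('T')(70), -1))) = Add(Mul(Add(-4, -53), Pow(2612, -1)), Mul(-3844, Pow(Add(Rational(19, 3), Mul(Rational(-2, 3), Pow(70, 2))), -1))) = Add(Mul(-57, Rational(1, 2612)), Mul(-3844, Pow(Add(Rational(19, 3), Mul(Rational(-2, 3), 4900)), -1))) = Add(Rational(-57, 2612), Mul(-3844, Pow(Add(Rational(19, 3), Rational(-9800, 3)), -1))) = Add(Rational(-57, 2612), Mul(-3844, Pow(Rational(-9781, 3), -1))) = Add(Rational(-57, 2612), Mul(-3844, Rational(-3, 9781))) = Add(Rational(-57, 2612), Rational(11532, 9781)) = Rational(29564067, 25547972)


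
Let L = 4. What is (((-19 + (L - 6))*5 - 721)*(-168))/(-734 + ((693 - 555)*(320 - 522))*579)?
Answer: -69384/8070469 ≈ -0.0085973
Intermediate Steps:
(((-19 + (L - 6))*5 - 721)*(-168))/(-734 + ((693 - 555)*(320 - 522))*579) = (((-19 + (4 - 6))*5 - 721)*(-168))/(-734 + ((693 - 555)*(320 - 522))*579) = (((-19 - 2)*5 - 721)*(-168))/(-734 + (138*(-202))*579) = ((-21*5 - 721)*(-168))/(-734 - 27876*579) = ((-105 - 721)*(-168))/(-734 - 16140204) = -826*(-168)/(-16140938) = 138768*(-1/16140938) = -69384/8070469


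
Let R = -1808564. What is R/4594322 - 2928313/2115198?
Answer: -8639541897229/4858950352878 ≈ -1.7781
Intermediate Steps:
R/4594322 - 2928313/2115198 = -1808564/4594322 - 2928313/2115198 = -1808564*1/4594322 - 2928313*1/2115198 = -904282/2297161 - 2928313/2115198 = -8639541897229/4858950352878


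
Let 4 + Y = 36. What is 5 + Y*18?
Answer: 581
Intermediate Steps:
Y = 32 (Y = -4 + 36 = 32)
5 + Y*18 = 5 + 32*18 = 5 + 576 = 581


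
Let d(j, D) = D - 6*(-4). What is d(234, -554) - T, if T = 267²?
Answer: -71819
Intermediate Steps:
d(j, D) = 24 + D (d(j, D) = D + 24 = 24 + D)
T = 71289
d(234, -554) - T = (24 - 554) - 1*71289 = -530 - 71289 = -71819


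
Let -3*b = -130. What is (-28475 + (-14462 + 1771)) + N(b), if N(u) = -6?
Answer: -41172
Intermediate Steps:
b = 130/3 (b = -⅓*(-130) = 130/3 ≈ 43.333)
(-28475 + (-14462 + 1771)) + N(b) = (-28475 + (-14462 + 1771)) - 6 = (-28475 - 12691) - 6 = -41166 - 6 = -41172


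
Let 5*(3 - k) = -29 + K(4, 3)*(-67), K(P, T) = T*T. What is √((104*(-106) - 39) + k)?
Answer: 2*I*√68335/5 ≈ 104.56*I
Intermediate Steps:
K(P, T) = T²
k = 647/5 (k = 3 - (-29 + 3²*(-67))/5 = 3 - (-29 + 9*(-67))/5 = 3 - (-29 - 603)/5 = 3 - ⅕*(-632) = 3 + 632/5 = 647/5 ≈ 129.40)
√((104*(-106) - 39) + k) = √((104*(-106) - 39) + 647/5) = √((-11024 - 39) + 647/5) = √(-11063 + 647/5) = √(-54668/5) = 2*I*√68335/5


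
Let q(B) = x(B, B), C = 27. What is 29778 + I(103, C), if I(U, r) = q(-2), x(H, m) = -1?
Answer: 29777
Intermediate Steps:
q(B) = -1
I(U, r) = -1
29778 + I(103, C) = 29778 - 1 = 29777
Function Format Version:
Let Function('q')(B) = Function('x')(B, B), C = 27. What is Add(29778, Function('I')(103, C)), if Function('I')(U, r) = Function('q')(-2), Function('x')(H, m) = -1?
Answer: 29777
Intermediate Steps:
Function('q')(B) = -1
Function('I')(U, r) = -1
Add(29778, Function('I')(103, C)) = Add(29778, -1) = 29777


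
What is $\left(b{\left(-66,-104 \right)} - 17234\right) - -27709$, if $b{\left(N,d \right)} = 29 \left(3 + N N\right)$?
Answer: $136886$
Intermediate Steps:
$b{\left(N,d \right)} = 87 + 29 N^{2}$ ($b{\left(N,d \right)} = 29 \left(3 + N^{2}\right) = 87 + 29 N^{2}$)
$\left(b{\left(-66,-104 \right)} - 17234\right) - -27709 = \left(\left(87 + 29 \left(-66\right)^{2}\right) - 17234\right) - -27709 = \left(\left(87 + 29 \cdot 4356\right) - 17234\right) + 27709 = \left(\left(87 + 126324\right) - 17234\right) + 27709 = \left(126411 - 17234\right) + 27709 = 109177 + 27709 = 136886$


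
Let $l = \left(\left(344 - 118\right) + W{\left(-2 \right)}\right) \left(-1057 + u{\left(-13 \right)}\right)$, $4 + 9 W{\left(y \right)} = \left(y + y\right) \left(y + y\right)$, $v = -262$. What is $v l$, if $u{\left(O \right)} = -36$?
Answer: $\frac{195301612}{3} \approx 6.5101 \cdot 10^{7}$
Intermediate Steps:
$W{\left(y \right)} = - \frac{4}{9} + \frac{4 y^{2}}{9}$ ($W{\left(y \right)} = - \frac{4}{9} + \frac{\left(y + y\right) \left(y + y\right)}{9} = - \frac{4}{9} + \frac{2 y 2 y}{9} = - \frac{4}{9} + \frac{4 y^{2}}{9}$)
$l = - \frac{745426}{3}$ ($l = \left(\left(344 - 118\right) - \left(\frac{4}{9} - \frac{4 \left(-2\right)^{2}}{9}\right)\right) \left(-1057 - 36\right) = \left(226 + \left(- \frac{4}{9} + \frac{4}{9} \cdot 4\right)\right) \left(-1093\right) = \left(226 + \left(- \frac{4}{9} + \frac{16}{9}\right)\right) \left(-1093\right) = \left(226 + \frac{4}{3}\right) \left(-1093\right) = \frac{682}{3} \left(-1093\right) = - \frac{745426}{3} \approx -2.4848 \cdot 10^{5}$)
$v l = \left(-262\right) \left(- \frac{745426}{3}\right) = \frac{195301612}{3}$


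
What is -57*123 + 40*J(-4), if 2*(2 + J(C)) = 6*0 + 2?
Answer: -7051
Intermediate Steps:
J(C) = -1 (J(C) = -2 + (6*0 + 2)/2 = -2 + (0 + 2)/2 = -2 + (½)*2 = -2 + 1 = -1)
-57*123 + 40*J(-4) = -57*123 + 40*(-1) = -7011 - 40 = -7051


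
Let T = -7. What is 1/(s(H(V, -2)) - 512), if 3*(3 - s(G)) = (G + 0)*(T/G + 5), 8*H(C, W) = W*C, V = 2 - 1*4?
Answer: -2/1015 ≈ -0.0019704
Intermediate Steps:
V = -2 (V = 2 - 4 = -2)
H(C, W) = C*W/8 (H(C, W) = (W*C)/8 = (C*W)/8 = C*W/8)
s(G) = 3 - G*(5 - 7/G)/3 (s(G) = 3 - (G + 0)*(-7/G + 5)/3 = 3 - G*(5 - 7/G)/3)
1/(s(H(V, -2)) - 512) = 1/((16/3 - 5*(-2)*(-2)/24) - 512) = 1/((16/3 - 5/3*½) - 512) = 1/((16/3 - ⅚) - 512) = 1/(9/2 - 512) = 1/(-1015/2) = -2/1015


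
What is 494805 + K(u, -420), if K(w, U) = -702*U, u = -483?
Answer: 789645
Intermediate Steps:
494805 + K(u, -420) = 494805 - 702*(-420) = 494805 + 294840 = 789645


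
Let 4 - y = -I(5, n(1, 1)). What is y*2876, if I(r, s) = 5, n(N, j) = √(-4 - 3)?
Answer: 25884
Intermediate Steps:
n(N, j) = I*√7 (n(N, j) = √(-7) = I*√7)
y = 9 (y = 4 - (-1)*5 = 4 - 1*(-5) = 4 + 5 = 9)
y*2876 = 9*2876 = 25884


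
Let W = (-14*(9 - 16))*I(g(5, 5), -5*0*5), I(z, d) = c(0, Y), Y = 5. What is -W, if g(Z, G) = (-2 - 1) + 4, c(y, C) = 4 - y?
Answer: -392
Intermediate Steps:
g(Z, G) = 1 (g(Z, G) = -3 + 4 = 1)
I(z, d) = 4 (I(z, d) = 4 - 1*0 = 4 + 0 = 4)
W = 392 (W = -14*(9 - 16)*4 = -14*(-7)*4 = 98*4 = 392)
-W = -1*392 = -392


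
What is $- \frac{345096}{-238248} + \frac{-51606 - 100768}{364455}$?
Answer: $\frac{414209083}{401993865} \approx 1.0304$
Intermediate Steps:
$- \frac{345096}{-238248} + \frac{-51606 - 100768}{364455} = \left(-345096\right) \left(- \frac{1}{238248}\right) + \left(-51606 - 100768\right) \frac{1}{364455} = \frac{4793}{3309} - \frac{152374}{364455} = \frac{414209083}{401993865}$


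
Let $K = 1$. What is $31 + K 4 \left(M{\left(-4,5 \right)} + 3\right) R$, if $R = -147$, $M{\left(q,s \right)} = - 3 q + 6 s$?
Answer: $-26429$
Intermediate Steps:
$31 + K 4 \left(M{\left(-4,5 \right)} + 3\right) R = 31 + 1 \cdot 4 \left(\left(\left(-3\right) \left(-4\right) + 6 \cdot 5\right) + 3\right) \left(-147\right) = 31 + 1 \cdot 4 \left(\left(12 + 30\right) + 3\right) \left(-147\right) = 31 + 1 \cdot 4 \left(42 + 3\right) \left(-147\right) = 31 + 1 \cdot 4 \cdot 45 \left(-147\right) = 31 + 1 \cdot 180 \left(-147\right) = 31 + 180 \left(-147\right) = 31 - 26460 = -26429$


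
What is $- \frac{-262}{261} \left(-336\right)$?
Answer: $- \frac{29344}{87} \approx -337.29$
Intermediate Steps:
$- \frac{-262}{261} \left(-336\right) = \left(-1\right) \left(- \frac{262}{261}\right) \left(-336\right) = \frac{262}{261} \left(-336\right) = - \frac{29344}{87}$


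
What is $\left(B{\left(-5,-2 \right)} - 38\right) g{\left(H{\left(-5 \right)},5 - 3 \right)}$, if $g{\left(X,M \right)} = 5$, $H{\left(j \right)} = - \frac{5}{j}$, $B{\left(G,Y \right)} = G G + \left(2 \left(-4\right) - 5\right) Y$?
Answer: $65$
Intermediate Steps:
$B{\left(G,Y \right)} = G^{2} - 13 Y$ ($B{\left(G,Y \right)} = G^{2} + \left(-8 - 5\right) Y = G^{2} - 13 Y$)
$\left(B{\left(-5,-2 \right)} - 38\right) g{\left(H{\left(-5 \right)},5 - 3 \right)} = \left(\left(\left(-5\right)^{2} - -26\right) - 38\right) 5 = \left(\left(25 + 26\right) - 38\right) 5 = \left(51 - 38\right) 5 = 13 \cdot 5 = 65$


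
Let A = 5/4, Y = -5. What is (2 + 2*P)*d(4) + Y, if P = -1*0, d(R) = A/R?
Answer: -35/8 ≈ -4.3750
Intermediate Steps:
A = 5/4 (A = 5*(¼) = 5/4 ≈ 1.2500)
d(R) = 5/(4*R)
P = 0
(2 + 2*P)*d(4) + Y = (2 + 2*0)*((5/4)/4) - 5 = (2 + 0)*((5/4)*(¼)) - 5 = 2*(5/16) - 5 = 5/8 - 5 = -35/8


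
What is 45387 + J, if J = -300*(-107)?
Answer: 77487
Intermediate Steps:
J = 32100
45387 + J = 45387 + 32100 = 77487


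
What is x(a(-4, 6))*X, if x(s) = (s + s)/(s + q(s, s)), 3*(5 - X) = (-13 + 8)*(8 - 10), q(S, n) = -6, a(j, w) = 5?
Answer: -50/3 ≈ -16.667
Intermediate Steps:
X = 5/3 (X = 5 - (-13 + 8)*(8 - 10)/3 = 5 - (-5)*(-2)/3 = 5 - ⅓*10 = 5 - 10/3 = 5/3 ≈ 1.6667)
x(s) = 2*s/(-6 + s) (x(s) = (s + s)/(s - 6) = (2*s)/(-6 + s) = 2*s/(-6 + s))
x(a(-4, 6))*X = (2*5/(-6 + 5))*(5/3) = (2*5/(-1))*(5/3) = (2*5*(-1))*(5/3) = -10*5/3 = -50/3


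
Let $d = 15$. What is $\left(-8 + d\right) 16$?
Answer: $112$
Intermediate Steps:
$\left(-8 + d\right) 16 = \left(-8 + 15\right) 16 = 7 \cdot 16 = 112$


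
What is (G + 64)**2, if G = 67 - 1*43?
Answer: 7744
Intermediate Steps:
G = 24 (G = 67 - 43 = 24)
(G + 64)**2 = (24 + 64)**2 = 88**2 = 7744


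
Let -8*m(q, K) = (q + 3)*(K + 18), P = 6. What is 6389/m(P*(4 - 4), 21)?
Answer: -51112/117 ≈ -436.85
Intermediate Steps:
m(q, K) = -(3 + q)*(18 + K)/8 (m(q, K) = -(q + 3)*(K + 18)/8 = -(3 + q)*(18 + K)/8)
6389/m(P*(4 - 4), 21) = 6389/(-27/4 - 27*(4 - 4)/2 - 3/8*21 - 1/8*21*6*(4 - 4)) = 6389/(-27/4 - 27*0/2 - 63/8 - 1/8*21*6*0) = 6389/(-27/4 - 9/4*0 - 63/8 - 1/8*21*0) = 6389/(-27/4 + 0 - 63/8 + 0) = 6389/(-117/8) = 6389*(-8/117) = -51112/117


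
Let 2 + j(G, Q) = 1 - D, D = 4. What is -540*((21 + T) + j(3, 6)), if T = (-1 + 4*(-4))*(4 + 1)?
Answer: 37260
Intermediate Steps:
j(G, Q) = -5 (j(G, Q) = -2 + (1 - 1*4) = -2 + (1 - 4) = -2 - 3 = -5)
T = -85 (T = (-1 - 16)*5 = -17*5 = -85)
-540*((21 + T) + j(3, 6)) = -540*((21 - 85) - 5) = -540*(-64 - 5) = -540*(-69) = 37260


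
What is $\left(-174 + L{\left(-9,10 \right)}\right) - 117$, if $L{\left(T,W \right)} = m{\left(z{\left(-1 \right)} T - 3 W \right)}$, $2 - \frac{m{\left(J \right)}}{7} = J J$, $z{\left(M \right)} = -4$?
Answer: $-529$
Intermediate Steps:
$m{\left(J \right)} = 14 - 7 J^{2}$ ($m{\left(J \right)} = 14 - 7 J J = 14 - 7 J^{2}$)
$L{\left(T,W \right)} = 14 - 7 \left(- 4 T - 3 W\right)^{2}$
$\left(-174 + L{\left(-9,10 \right)}\right) - 117 = \left(-174 + \left(14 - 7 \left(3 \cdot 10 + 4 \left(-9\right)\right)^{2}\right)\right) - 117 = \left(-174 + \left(14 - 7 \left(30 - 36\right)^{2}\right)\right) - 117 = \left(-174 + \left(14 - 7 \left(-6\right)^{2}\right)\right) - 117 = \left(-174 + \left(14 - 252\right)\right) - 117 = \left(-174 - 238\right) - 117 = -412 - 117 = -529$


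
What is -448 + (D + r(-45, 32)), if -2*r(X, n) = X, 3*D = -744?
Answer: -1347/2 ≈ -673.50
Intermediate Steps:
D = -248 (D = (1/3)*(-744) = -248)
r(X, n) = -X/2
-448 + (D + r(-45, 32)) = -448 + (-248 - 1/2*(-45)) = -448 + (-248 + 45/2) = -448 - 451/2 = -1347/2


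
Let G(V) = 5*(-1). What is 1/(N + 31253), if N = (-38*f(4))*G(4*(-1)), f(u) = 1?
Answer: 1/31443 ≈ 3.1804e-5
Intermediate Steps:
G(V) = -5
N = 190 (N = -38*1*(-5) = -38*(-5) = 190)
1/(N + 31253) = 1/(190 + 31253) = 1/31443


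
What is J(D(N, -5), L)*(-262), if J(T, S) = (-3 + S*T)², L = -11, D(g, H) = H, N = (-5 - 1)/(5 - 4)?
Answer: -708448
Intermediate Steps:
N = -6 (N = -6/1 = -6*1 = -6)
J(D(N, -5), L)*(-262) = (-3 - 11*(-5))²*(-262) = (-3 + 55)²*(-262) = 52²*(-262) = 2704*(-262) = -708448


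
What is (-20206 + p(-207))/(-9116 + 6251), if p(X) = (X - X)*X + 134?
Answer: 20072/2865 ≈ 7.0059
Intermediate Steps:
p(X) = 134 (p(X) = 0*X + 134 = 0 + 134 = 134)
(-20206 + p(-207))/(-9116 + 6251) = (-20206 + 134)/(-9116 + 6251) = -20072/(-2865) = -20072*(-1/2865) = 20072/2865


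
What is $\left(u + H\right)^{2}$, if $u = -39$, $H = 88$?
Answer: $2401$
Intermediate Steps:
$\left(u + H\right)^{2} = \left(-39 + 88\right)^{2} = 49^{2} = 2401$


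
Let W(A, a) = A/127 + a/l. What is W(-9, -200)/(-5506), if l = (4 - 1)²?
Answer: 25481/6293358 ≈ 0.0040489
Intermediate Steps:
l = 9 (l = 3² = 9)
W(A, a) = a/9 + A/127 (W(A, a) = A/127 + a/9 = a/9 + A/127)
W(-9, -200)/(-5506) = ((⅑)*(-200) + (1/127)*(-9))/(-5506) = (-200/9 - 9/127)*(-1/5506) = -25481/1143*(-1/5506) = 25481/6293358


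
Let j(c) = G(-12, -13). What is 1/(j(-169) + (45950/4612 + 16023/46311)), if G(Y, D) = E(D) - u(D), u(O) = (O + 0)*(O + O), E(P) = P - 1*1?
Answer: -35597722/12163416723 ≈ -0.0029266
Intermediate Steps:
E(P) = -1 + P (E(P) = P - 1 = -1 + P)
u(O) = 2*O**2 (u(O) = O*(2*O) = 2*O**2)
G(Y, D) = -1 + D - 2*D**2 (G(Y, D) = (-1 + D) - 2*D**2 = -1 + D - 2*D**2)
j(c) = -352 (j(c) = -1 - 13 - 2*(-13)**2 = -1 - 13 - 2*169 = -1 - 13 - 338 = -352)
1/(j(-169) + (45950/4612 + 16023/46311)) = 1/(-352 + (45950/4612 + 16023/46311)) = 1/(-352 + (45950*(1/4612) + 16023*(1/46311))) = 1/(-352 + (22975/2306 + 5341/15437)) = 1/(-352 + 366981421/35597722) = 1/(-12163416723/35597722) = -35597722/12163416723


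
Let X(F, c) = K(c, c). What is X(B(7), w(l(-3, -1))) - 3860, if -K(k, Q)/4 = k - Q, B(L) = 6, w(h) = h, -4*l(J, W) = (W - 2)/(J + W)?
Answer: -3860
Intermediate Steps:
l(J, W) = -(-2 + W)/(4*(J + W)) (l(J, W) = -(W - 2)/(4*(J + W)) = -(-2 + W)/(4*(J + W)))
K(k, Q) = -4*k + 4*Q (K(k, Q) = -4*(k - Q) = -4*k + 4*Q)
X(F, c) = 0 (X(F, c) = -4*c + 4*c = 0)
X(B(7), w(l(-3, -1))) - 3860 = 0 - 3860 = -3860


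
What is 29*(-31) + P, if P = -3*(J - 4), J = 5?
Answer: -902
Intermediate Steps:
P = -3 (P = -3*(5 - 4) = -3*1 = -3)
29*(-31) + P = 29*(-31) - 3 = -899 - 3 = -902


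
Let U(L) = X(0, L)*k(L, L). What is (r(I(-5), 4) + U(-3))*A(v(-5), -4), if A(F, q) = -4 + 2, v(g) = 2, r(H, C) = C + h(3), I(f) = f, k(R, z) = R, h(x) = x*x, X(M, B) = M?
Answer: -26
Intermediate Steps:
h(x) = x**2
r(H, C) = 9 + C (r(H, C) = C + 3**2 = C + 9 = 9 + C)
A(F, q) = -2
U(L) = 0 (U(L) = 0*L = 0)
(r(I(-5), 4) + U(-3))*A(v(-5), -4) = ((9 + 4) + 0)*(-2) = (13 + 0)*(-2) = 13*(-2) = -26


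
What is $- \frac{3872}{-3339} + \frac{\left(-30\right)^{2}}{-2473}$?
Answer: $\frac{6570356}{8257347} \approx 0.7957$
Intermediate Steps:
$- \frac{3872}{-3339} + \frac{\left(-30\right)^{2}}{-2473} = \left(-3872\right) \left(- \frac{1}{3339}\right) + 900 \left(- \frac{1}{2473}\right) = \frac{3872}{3339} - \frac{900}{2473} = \frac{6570356}{8257347}$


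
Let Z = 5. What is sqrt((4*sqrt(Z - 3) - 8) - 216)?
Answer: 2*sqrt(-56 + sqrt(2)) ≈ 14.776*I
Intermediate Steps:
sqrt((4*sqrt(Z - 3) - 8) - 216) = sqrt((4*sqrt(5 - 3) - 8) - 216) = sqrt((4*sqrt(2) - 8) - 216) = sqrt((-8 + 4*sqrt(2)) - 216) = sqrt(-224 + 4*sqrt(2))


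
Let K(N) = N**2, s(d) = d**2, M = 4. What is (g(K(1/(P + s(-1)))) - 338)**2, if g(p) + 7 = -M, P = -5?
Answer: 121801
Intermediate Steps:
g(p) = -11 (g(p) = -7 - 1*4 = -7 - 4 = -11)
(g(K(1/(P + s(-1)))) - 338)**2 = (-11 - 338)**2 = (-349)**2 = 121801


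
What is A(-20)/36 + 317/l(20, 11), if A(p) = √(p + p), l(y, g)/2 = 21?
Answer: 317/42 + I*√10/18 ≈ 7.5476 + 0.17568*I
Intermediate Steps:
l(y, g) = 42 (l(y, g) = 2*21 = 42)
A(p) = √2*√p (A(p) = √(2*p) = √2*√p)
A(-20)/36 + 317/l(20, 11) = (√2*√(-20))/36 + 317/42 = (√2*(2*I*√5))*(1/36) + 317*(1/42) = (2*I*√10)*(1/36) + 317/42 = I*√10/18 + 317/42 = 317/42 + I*√10/18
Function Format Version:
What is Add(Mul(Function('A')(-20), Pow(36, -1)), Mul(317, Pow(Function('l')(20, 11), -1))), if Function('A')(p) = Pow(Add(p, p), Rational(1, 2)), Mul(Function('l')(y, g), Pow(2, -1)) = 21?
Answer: Add(Rational(317, 42), Mul(Rational(1, 18), I, Pow(10, Rational(1, 2)))) ≈ Add(7.5476, Mul(0.17568, I))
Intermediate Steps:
Function('l')(y, g) = 42 (Function('l')(y, g) = Mul(2, 21) = 42)
Function('A')(p) = Mul(Pow(2, Rational(1, 2)), Pow(p, Rational(1, 2))) (Function('A')(p) = Pow(Mul(2, p), Rational(1, 2)) = Mul(Pow(2, Rational(1, 2)), Pow(p, Rational(1, 2))))
Add(Mul(Function('A')(-20), Pow(36, -1)), Mul(317, Pow(Function('l')(20, 11), -1))) = Add(Mul(Mul(Pow(2, Rational(1, 2)), Pow(-20, Rational(1, 2))), Pow(36, -1)), Mul(317, Pow(42, -1))) = Add(Mul(Mul(Pow(2, Rational(1, 2)), Mul(2, I, Pow(5, Rational(1, 2)))), Rational(1, 36)), Mul(317, Rational(1, 42))) = Add(Mul(Mul(2, I, Pow(10, Rational(1, 2))), Rational(1, 36)), Rational(317, 42)) = Add(Mul(Rational(1, 18), I, Pow(10, Rational(1, 2))), Rational(317, 42)) = Add(Rational(317, 42), Mul(Rational(1, 18), I, Pow(10, Rational(1, 2))))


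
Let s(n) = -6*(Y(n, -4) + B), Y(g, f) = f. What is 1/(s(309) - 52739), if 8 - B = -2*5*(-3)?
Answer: -1/52583 ≈ -1.9018e-5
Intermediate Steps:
B = -22 (B = 8 - (-2*5)*(-3) = 8 - (-10)*(-3) = 8 - 1*30 = 8 - 30 = -22)
s(n) = 156 (s(n) = -6*(-4 - 22) = -6*(-26) = 156)
1/(s(309) - 52739) = 1/(156 - 52739) = 1/(-52583) = -1/52583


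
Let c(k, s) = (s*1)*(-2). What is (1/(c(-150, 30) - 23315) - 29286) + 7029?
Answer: -520257376/23375 ≈ -22257.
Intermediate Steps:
c(k, s) = -2*s (c(k, s) = s*(-2) = -2*s)
(1/(c(-150, 30) - 23315) - 29286) + 7029 = (1/(-2*30 - 23315) - 29286) + 7029 = (1/(-60 - 23315) - 29286) + 7029 = (1/(-23375) - 29286) + 7029 = (-1/23375 - 29286) + 7029 = -684560251/23375 + 7029 = -520257376/23375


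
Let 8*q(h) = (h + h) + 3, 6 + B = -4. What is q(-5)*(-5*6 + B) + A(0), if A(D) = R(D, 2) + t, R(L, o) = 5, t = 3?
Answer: 43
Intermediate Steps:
B = -10 (B = -6 - 4 = -10)
A(D) = 8 (A(D) = 5 + 3 = 8)
q(h) = 3/8 + h/4 (q(h) = ((h + h) + 3)/8 = (2*h + 3)/8 = (3 + 2*h)/8 = 3/8 + h/4)
q(-5)*(-5*6 + B) + A(0) = (3/8 + (1/4)*(-5))*(-5*6 - 10) + 8 = (3/8 - 5/4)*(-30 - 10) + 8 = -7/8*(-40) + 8 = 35 + 8 = 43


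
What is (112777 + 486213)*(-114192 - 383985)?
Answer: -298403041230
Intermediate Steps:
(112777 + 486213)*(-114192 - 383985) = 598990*(-498177) = -298403041230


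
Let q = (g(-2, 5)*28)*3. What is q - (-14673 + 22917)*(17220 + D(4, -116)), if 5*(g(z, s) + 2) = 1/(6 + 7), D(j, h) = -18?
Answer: -9217874556/65 ≈ -1.4181e+8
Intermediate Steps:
g(z, s) = -129/65 (g(z, s) = -2 + 1/(5*(6 + 7)) = -2 + (⅕)/13 = -2 + (⅕)*(1/13) = -2 + 1/65 = -129/65)
q = -10836/65 (q = -129/65*28*3 = -3612/65*3 = -10836/65 ≈ -166.71)
q - (-14673 + 22917)*(17220 + D(4, -116)) = -10836/65 - (-14673 + 22917)*(17220 - 18) = -10836/65 - 8244*17202 = -10836/65 - 1*141813288 = -10836/65 - 141813288 = -9217874556/65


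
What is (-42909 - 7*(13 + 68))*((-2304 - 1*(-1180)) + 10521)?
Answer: -408543972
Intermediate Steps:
(-42909 - 7*(13 + 68))*((-2304 - 1*(-1180)) + 10521) = (-42909 - 7*81)*((-2304 + 1180) + 10521) = (-42909 - 567)*(-1124 + 10521) = -43476*9397 = -408543972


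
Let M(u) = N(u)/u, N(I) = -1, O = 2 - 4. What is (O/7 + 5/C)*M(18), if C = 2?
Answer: -31/252 ≈ -0.12302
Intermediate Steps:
O = -2
M(u) = -1/u
(O/7 + 5/C)*M(18) = (-2/7 + 5/2)*(-1/18) = (31/14)*(-1/18) = -31/252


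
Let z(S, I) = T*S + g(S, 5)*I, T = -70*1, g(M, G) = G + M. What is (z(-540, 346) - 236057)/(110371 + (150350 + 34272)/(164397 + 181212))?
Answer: -132495085503/38145395561 ≈ -3.4734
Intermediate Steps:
T = -70
z(S, I) = -70*S + I*(5 + S) (z(S, I) = -70*S + (5 + S)*I = -70*S + I*(5 + S))
(z(-540, 346) - 236057)/(110371 + (150350 + 34272)/(164397 + 181212)) = ((-70*(-540) + 346*(5 - 540)) - 236057)/(110371 + (150350 + 34272)/(164397 + 181212)) = ((37800 + 346*(-535)) - 236057)/(110371 + 184622/345609) = ((37800 - 185110) - 236057)/(110371 + 184622*(1/345609)) = (-147310 - 236057)/(110371 + 184622/345609) = -383367/38145395561/345609 = -383367*345609/38145395561 = -132495085503/38145395561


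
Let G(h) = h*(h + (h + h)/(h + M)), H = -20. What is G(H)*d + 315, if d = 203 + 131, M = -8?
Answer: 870605/7 ≈ 1.2437e+5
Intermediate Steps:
d = 334
G(h) = h*(h + 2*h/(-8 + h)) (G(h) = h*(h + (h + h)/(h - 8)) = h*(h + (2*h)/(-8 + h)) = h*(h + 2*h/(-8 + h)))
G(H)*d + 315 = ((-20)²*(-6 - 20)/(-8 - 20))*334 + 315 = (400*(-26)/(-28))*334 + 315 = (400*(-1/28)*(-26))*334 + 315 = (2600/7)*334 + 315 = 868400/7 + 315 = 870605/7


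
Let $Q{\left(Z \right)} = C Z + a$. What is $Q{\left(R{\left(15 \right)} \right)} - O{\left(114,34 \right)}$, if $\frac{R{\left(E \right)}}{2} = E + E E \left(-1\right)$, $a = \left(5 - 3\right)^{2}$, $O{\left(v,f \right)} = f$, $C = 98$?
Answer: $-41190$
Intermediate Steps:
$a = 4$ ($a = 2^{2} = 4$)
$R{\left(E \right)} = - 2 E^{2} + 2 E$ ($R{\left(E \right)} = 2 \left(E + E E \left(-1\right)\right) = 2 \left(E + E^{2} \left(-1\right)\right) = 2 \left(E - E^{2}\right) = - 2 E^{2} + 2 E$)
$Q{\left(Z \right)} = 4 + 98 Z$ ($Q{\left(Z \right)} = 98 Z + 4 = 4 + 98 Z$)
$Q{\left(R{\left(15 \right)} \right)} - O{\left(114,34 \right)} = \left(4 + 98 \cdot 2 \cdot 15 \left(1 - 15\right)\right) - 34 = \left(4 + 98 \cdot 2 \cdot 15 \left(-14\right)\right) - 34 = \left(4 + 98 \left(-420\right)\right) - 34 = \left(4 - 41160\right) - 34 = -41156 - 34 = -41190$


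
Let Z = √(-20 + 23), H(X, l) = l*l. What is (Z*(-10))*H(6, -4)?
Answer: -160*√3 ≈ -277.13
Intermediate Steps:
H(X, l) = l²
Z = √3 ≈ 1.7320
(Z*(-10))*H(6, -4) = (√3*(-10))*(-4)² = -10*√3*16 = -160*√3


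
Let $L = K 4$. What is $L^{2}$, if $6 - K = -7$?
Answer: $2704$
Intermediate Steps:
$K = 13$ ($K = 6 - -7 = 6 + 7 = 13$)
$L = 52$ ($L = 13 \cdot 4 = 52$)
$L^{2} = 52^{2} = 2704$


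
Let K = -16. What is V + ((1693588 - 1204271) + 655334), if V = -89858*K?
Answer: 2582379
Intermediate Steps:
V = 1437728 (V = -89858*(-16) = 1437728)
V + ((1693588 - 1204271) + 655334) = 1437728 + ((1693588 - 1204271) + 655334) = 1437728 + (489317 + 655334) = 1437728 + 1144651 = 2582379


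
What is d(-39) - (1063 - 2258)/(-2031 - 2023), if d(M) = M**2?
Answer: 6164939/4054 ≈ 1520.7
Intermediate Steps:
d(-39) - (1063 - 2258)/(-2031 - 2023) = (-39)**2 - (1063 - 2258)/(-2031 - 2023) = 1521 - (-1195)/(-4054) = 1521 - (-1195)*(-1)/4054 = 1521 - 1*1195/4054 = 1521 - 1195/4054 = 6164939/4054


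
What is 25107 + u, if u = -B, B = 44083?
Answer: -18976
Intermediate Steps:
u = -44083 (u = -1*44083 = -44083)
25107 + u = 25107 - 44083 = -18976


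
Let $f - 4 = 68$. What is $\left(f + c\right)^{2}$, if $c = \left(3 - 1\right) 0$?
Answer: $5184$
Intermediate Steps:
$f = 72$ ($f = 4 + 68 = 72$)
$c = 0$ ($c = 2 \cdot 0 = 0$)
$\left(f + c\right)^{2} = \left(72 + 0\right)^{2} = 72^{2} = 5184$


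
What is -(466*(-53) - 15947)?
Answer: 40645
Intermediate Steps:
-(466*(-53) - 15947) = -(-24698 - 15947) = -1*(-40645) = 40645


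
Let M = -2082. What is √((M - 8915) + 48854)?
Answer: √37857 ≈ 194.57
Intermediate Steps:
√((M - 8915) + 48854) = √((-2082 - 8915) + 48854) = √(-10997 + 48854) = √37857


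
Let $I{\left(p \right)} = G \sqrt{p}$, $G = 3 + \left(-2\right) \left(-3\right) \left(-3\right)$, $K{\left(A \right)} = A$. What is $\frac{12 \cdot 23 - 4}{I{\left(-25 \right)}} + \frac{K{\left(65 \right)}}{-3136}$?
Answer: $- \frac{65}{3136} + \frac{272 i}{75} \approx -0.020727 + 3.6267 i$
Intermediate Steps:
$G = -15$ ($G = 3 + 6 \left(-3\right) = 3 - 18 = -15$)
$I{\left(p \right)} = - 15 \sqrt{p}$
$\frac{12 \cdot 23 - 4}{I{\left(-25 \right)}} + \frac{K{\left(65 \right)}}{-3136} = \frac{12 \cdot 23 - 4}{\left(-15\right) \sqrt{-25}} + \frac{65}{-3136} = \frac{276 - 4}{\left(-15\right) 5 i} + 65 \left(- \frac{1}{3136}\right) = \frac{272}{\left(-75\right) i} - \frac{65}{3136} = 272 \frac{i}{75} - \frac{65}{3136} = \frac{272 i}{75} - \frac{65}{3136} = - \frac{65}{3136} + \frac{272 i}{75}$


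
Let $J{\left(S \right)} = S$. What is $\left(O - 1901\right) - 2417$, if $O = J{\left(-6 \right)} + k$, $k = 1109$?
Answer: $-3215$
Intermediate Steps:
$O = 1103$ ($O = -6 + 1109 = 1103$)
$\left(O - 1901\right) - 2417 = \left(1103 - 1901\right) - 2417 = -798 - 2417 = -3215$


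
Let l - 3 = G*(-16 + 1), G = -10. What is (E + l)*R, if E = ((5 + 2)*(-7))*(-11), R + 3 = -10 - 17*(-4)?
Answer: 38060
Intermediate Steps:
R = 55 (R = -3 + (-10 - 17*(-4)) = -3 + (-10 + 68) = -3 + 58 = 55)
l = 153 (l = 3 - 10*(-16 + 1) = 3 - 10*(-15) = 3 + 150 = 153)
E = 539 (E = (7*(-7))*(-11) = -49*(-11) = 539)
(E + l)*R = (539 + 153)*55 = 692*55 = 38060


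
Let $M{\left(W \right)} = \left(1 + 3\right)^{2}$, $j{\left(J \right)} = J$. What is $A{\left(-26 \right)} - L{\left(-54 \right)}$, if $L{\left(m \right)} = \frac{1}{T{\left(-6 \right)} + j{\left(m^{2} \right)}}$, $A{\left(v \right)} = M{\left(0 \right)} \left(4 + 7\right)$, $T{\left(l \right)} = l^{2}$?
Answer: $\frac{519551}{2952} \approx 176.0$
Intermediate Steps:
$M{\left(W \right)} = 16$ ($M{\left(W \right)} = 4^{2} = 16$)
$A{\left(v \right)} = 176$ ($A{\left(v \right)} = 16 \left(4 + 7\right) = 16 \cdot 11 = 176$)
$L{\left(m \right)} = \frac{1}{36 + m^{2}}$ ($L{\left(m \right)} = \frac{1}{\left(-6\right)^{2} + m^{2}} = \frac{1}{36 + m^{2}}$)
$A{\left(-26 \right)} - L{\left(-54 \right)} = 176 - \frac{1}{36 + \left(-54\right)^{2}} = 176 - \frac{1}{36 + 2916} = 176 - \frac{1}{2952} = \frac{519551}{2952}$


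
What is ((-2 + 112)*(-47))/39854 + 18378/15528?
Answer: 54346421/51571076 ≈ 1.0538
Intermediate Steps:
((-2 + 112)*(-47))/39854 + 18378/15528 = (110*(-47))*(1/39854) + 18378*(1/15528) = -5170*1/39854 + 3063/2588 = -2585/19927 + 3063/2588 = 54346421/51571076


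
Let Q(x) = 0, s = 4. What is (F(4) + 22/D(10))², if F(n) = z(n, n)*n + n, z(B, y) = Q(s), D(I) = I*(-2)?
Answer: 841/100 ≈ 8.4100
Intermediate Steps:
D(I) = -2*I
z(B, y) = 0
F(n) = n (F(n) = 0*n + n = 0 + n = n)
(F(4) + 22/D(10))² = (4 + 22/((-2*10)))² = (4 + 22/(-20))² = (4 + 22*(-1/20))² = (4 - 11/10)² = (29/10)² = 841/100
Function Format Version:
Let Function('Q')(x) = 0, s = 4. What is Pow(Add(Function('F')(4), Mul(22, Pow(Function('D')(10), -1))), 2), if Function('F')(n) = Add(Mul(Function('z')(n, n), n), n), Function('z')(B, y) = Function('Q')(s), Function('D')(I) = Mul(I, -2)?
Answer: Rational(841, 100) ≈ 8.4100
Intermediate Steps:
Function('D')(I) = Mul(-2, I)
Function('z')(B, y) = 0
Function('F')(n) = n (Function('F')(n) = Add(Mul(0, n), n) = Add(0, n) = n)
Pow(Add(Function('F')(4), Mul(22, Pow(Function('D')(10), -1))), 2) = Pow(Add(4, Mul(22, Pow(Mul(-2, 10), -1))), 2) = Pow(Add(4, Mul(22, Pow(-20, -1))), 2) = Pow(Add(4, Mul(22, Rational(-1, 20))), 2) = Pow(Add(4, Rational(-11, 10)), 2) = Pow(Rational(29, 10), 2) = Rational(841, 100)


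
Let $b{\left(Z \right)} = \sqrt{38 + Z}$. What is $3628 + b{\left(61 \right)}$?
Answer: $3628 + 3 \sqrt{11} \approx 3637.9$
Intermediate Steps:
$3628 + b{\left(61 \right)} = 3628 + \sqrt{38 + 61} = 3628 + \sqrt{99} = 3628 + 3 \sqrt{11}$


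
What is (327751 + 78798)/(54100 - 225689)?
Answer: -36959/15599 ≈ -2.3693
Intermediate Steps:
(327751 + 78798)/(54100 - 225689) = 406549/(-171589) = 406549*(-1/171589) = -36959/15599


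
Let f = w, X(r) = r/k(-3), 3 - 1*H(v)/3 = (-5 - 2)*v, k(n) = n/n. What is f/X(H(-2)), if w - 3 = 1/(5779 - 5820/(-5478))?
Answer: -15832504/174147501 ≈ -0.090914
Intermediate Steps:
k(n) = 1
H(v) = 9 + 21*v (H(v) = 9 - 3*(-5 - 2)*v = 9 - (-21)*v = 9 + 21*v)
X(r) = r (X(r) = r/1 = r*1 = r)
w = 15832504/5277197 (w = 3 + 1/(5779 - 5820/(-5478)) = 3 + 1/(5779 - 5820*(-1/5478)) = 3 + 1/(5779 + 970/913) = 3 + 1/(5277197/913) = 3 + 913/5277197 = 15832504/5277197 ≈ 3.0002)
f = 15832504/5277197 ≈ 3.0002
f/X(H(-2)) = 15832504/(5277197*(9 + 21*(-2))) = 15832504/(5277197*(9 - 42)) = (15832504/5277197)/(-33) = (15832504/5277197)*(-1/33) = -15832504/174147501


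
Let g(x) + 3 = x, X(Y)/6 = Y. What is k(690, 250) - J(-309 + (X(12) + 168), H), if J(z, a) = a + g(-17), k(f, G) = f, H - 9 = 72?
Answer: 629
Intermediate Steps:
X(Y) = 6*Y
g(x) = -3 + x
H = 81 (H = 9 + 72 = 81)
J(z, a) = -20 + a (J(z, a) = a + (-3 - 17) = a - 20 = -20 + a)
k(690, 250) - J(-309 + (X(12) + 168), H) = 690 - (-20 + 81) = 690 - 1*61 = 690 - 61 = 629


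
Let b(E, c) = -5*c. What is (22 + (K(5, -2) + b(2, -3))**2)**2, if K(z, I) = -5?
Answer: 14884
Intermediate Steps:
(22 + (K(5, -2) + b(2, -3))**2)**2 = (22 + (-5 - 5*(-3))**2)**2 = (22 + (-5 + 15)**2)**2 = (22 + 10**2)**2 = (22 + 100)**2 = 122**2 = 14884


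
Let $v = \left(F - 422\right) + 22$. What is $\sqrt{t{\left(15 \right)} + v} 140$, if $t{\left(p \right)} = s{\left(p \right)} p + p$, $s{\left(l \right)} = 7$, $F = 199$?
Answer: $1260 i \approx 1260.0 i$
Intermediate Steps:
$t{\left(p \right)} = 8 p$ ($t{\left(p \right)} = 7 p + p = 8 p$)
$v = -201$ ($v = \left(199 - 422\right) + 22 = -223 + 22 = -201$)
$\sqrt{t{\left(15 \right)} + v} 140 = \sqrt{8 \cdot 15 - 201} \cdot 140 = \sqrt{120 - 201} \cdot 140 = \sqrt{-81} \cdot 140 = 9 i 140 = 1260 i$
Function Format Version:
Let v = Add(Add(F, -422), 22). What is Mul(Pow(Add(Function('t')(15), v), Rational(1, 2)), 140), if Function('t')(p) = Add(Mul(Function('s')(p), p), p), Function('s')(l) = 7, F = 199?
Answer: Mul(1260, I) ≈ Mul(1260.0, I)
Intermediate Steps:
Function('t')(p) = Mul(8, p) (Function('t')(p) = Add(Mul(7, p), p) = Mul(8, p))
v = -201 (v = Add(Add(199, -422), 22) = Add(-223, 22) = -201)
Mul(Pow(Add(Function('t')(15), v), Rational(1, 2)), 140) = Mul(Pow(Add(Mul(8, 15), -201), Rational(1, 2)), 140) = Mul(Pow(Add(120, -201), Rational(1, 2)), 140) = Mul(Pow(-81, Rational(1, 2)), 140) = Mul(Mul(9, I), 140) = Mul(1260, I)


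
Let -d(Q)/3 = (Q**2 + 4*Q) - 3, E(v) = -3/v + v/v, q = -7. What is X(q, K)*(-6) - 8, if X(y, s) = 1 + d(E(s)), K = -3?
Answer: 148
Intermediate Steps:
E(v) = 1 - 3/v (E(v) = -3/v + 1 = 1 - 3/v)
d(Q) = 9 - 12*Q - 3*Q**2 (d(Q) = -3*((Q**2 + 4*Q) - 3) = -3*(-3 + Q**2 + 4*Q) = 9 - 12*Q - 3*Q**2)
X(y, s) = 10 - 12*(-3 + s)/s - 3*(-3 + s)**2/s**2 (X(y, s) = 1 + (9 - 12*(-3 + s)/s - 3*(-3 + s)**2/s**2) = 10 - 12*(-3 + s)/s - 3*(-3 + s)**2/s**2)
X(q, K)*(-6) - 8 = (-5 - 27/(-3)**2 + 54/(-3))*(-6) - 8 = (-5 - 27*1/9 + 54*(-1/3))*(-6) - 8 = (-5 - 3 - 18)*(-6) - 8 = -26*(-6) - 8 = 156 - 8 = 148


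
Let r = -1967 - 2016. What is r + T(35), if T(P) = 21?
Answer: -3962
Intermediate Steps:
r = -3983
r + T(35) = -3983 + 21 = -3962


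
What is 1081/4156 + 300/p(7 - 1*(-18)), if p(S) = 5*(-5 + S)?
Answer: 13549/4156 ≈ 3.2601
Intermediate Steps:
p(S) = -25 + 5*S
1081/4156 + 300/p(7 - 1*(-18)) = 1081/4156 + 300/(-25 + 5*(7 - 1*(-18))) = 1081*(1/4156) + 300/(-25 + 5*(7 + 18)) = 1081/4156 + 300/(-25 + 5*25) = 1081/4156 + 300/(-25 + 125) = 1081/4156 + 300/100 = 1081/4156 + 300*(1/100) = 1081/4156 + 3 = 13549/4156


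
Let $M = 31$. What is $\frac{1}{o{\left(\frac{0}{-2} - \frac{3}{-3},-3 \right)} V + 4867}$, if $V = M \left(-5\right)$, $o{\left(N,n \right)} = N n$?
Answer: $\frac{1}{5332} \approx 0.00018755$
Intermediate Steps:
$V = -155$ ($V = 31 \left(-5\right) = -155$)
$\frac{1}{o{\left(\frac{0}{-2} - \frac{3}{-3},-3 \right)} V + 4867} = \frac{1}{\left(\frac{0}{-2} - \frac{3}{-3}\right) \left(-3\right) \left(-155\right) + 4867} = \frac{1}{\left(0 \left(- \frac{1}{2}\right) - -1\right) \left(-3\right) \left(-155\right) + 4867} = \frac{1}{\left(0 + 1\right) \left(-3\right) \left(-155\right) + 4867} = \frac{1}{1 \left(-3\right) \left(-155\right) + 4867} = \frac{1}{\left(-3\right) \left(-155\right) + 4867} = \frac{1}{465 + 4867} = \frac{1}{5332}$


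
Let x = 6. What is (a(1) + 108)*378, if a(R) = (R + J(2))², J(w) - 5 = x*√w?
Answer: 81648 + 27216*√2 ≈ 1.2014e+5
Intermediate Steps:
J(w) = 5 + 6*√w
a(R) = (5 + R + 6*√2)² (a(R) = (R + (5 + 6*√2))² = (5 + R + 6*√2)²)
(a(1) + 108)*378 = ((5 + 1 + 6*√2)² + 108)*378 = ((6 + 6*√2)² + 108)*378 = (108 + (6 + 6*√2)²)*378 = 40824 + 378*(6 + 6*√2)²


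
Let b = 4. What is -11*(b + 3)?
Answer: -77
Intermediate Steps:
-11*(b + 3) = -11*(4 + 3) = -11*7 = -77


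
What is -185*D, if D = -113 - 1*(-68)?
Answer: 8325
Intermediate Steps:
D = -45 (D = -113 + 68 = -45)
-185*D = -185*(-45) = 8325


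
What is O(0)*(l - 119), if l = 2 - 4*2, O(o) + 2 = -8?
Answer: 1250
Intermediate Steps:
O(o) = -10 (O(o) = -2 - 8 = -10)
l = -6 (l = 2 - 8 = -6)
O(0)*(l - 119) = -10*(-6 - 119) = -10*(-125) = 1250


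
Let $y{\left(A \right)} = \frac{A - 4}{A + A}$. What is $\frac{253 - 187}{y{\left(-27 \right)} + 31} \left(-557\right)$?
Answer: $- \frac{180468}{155} \approx -1164.3$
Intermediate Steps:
$y{\left(A \right)} = \frac{-4 + A}{2 A}$
$\frac{253 - 187}{y{\left(-27 \right)} + 31} \left(-557\right) = \frac{253 - 187}{\frac{-4 - 27}{2 \left(-27\right)} + 31} \left(-557\right) = \frac{253 - 187}{\frac{1}{2} \left(- \frac{1}{27}\right) \left(-31\right) + 31} \left(-557\right) = \frac{253 - 187}{\frac{31}{54} + 31} \left(-557\right) = \frac{253 - 187}{\frac{1705}{54}} \left(-557\right) = 66 \cdot \frac{54}{1705} \left(-557\right) = \frac{324}{155} \left(-557\right) = - \frac{180468}{155}$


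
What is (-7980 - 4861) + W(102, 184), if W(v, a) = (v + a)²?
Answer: 68955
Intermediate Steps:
W(v, a) = (a + v)²
(-7980 - 4861) + W(102, 184) = (-7980 - 4861) + (184 + 102)² = -12841 + 286² = -12841 + 81796 = 68955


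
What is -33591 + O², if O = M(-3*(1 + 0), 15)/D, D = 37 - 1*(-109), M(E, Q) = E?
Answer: -716025747/21316 ≈ -33591.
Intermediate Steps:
D = 146 (D = 37 + 109 = 146)
O = -3/146 (O = -3*(1 + 0)/146 = -3*1*(1/146) = -3*1/146 = -3/146 ≈ -0.020548)
-33591 + O² = -33591 + (-3/146)² = -33591 + 9/21316 = -716025747/21316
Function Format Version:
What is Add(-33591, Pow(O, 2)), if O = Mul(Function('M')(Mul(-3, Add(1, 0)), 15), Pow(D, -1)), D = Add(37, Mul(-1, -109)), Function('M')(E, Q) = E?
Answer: Rational(-716025747, 21316) ≈ -33591.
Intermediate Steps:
D = 146 (D = Add(37, 109) = 146)
O = Rational(-3, 146) (O = Mul(Mul(-3, Add(1, 0)), Pow(146, -1)) = Mul(Mul(-3, 1), Rational(1, 146)) = Mul(-3, Rational(1, 146)) = Rational(-3, 146) ≈ -0.020548)
Add(-33591, Pow(O, 2)) = Add(-33591, Pow(Rational(-3, 146), 2)) = Add(-33591, Rational(9, 21316)) = Rational(-716025747, 21316)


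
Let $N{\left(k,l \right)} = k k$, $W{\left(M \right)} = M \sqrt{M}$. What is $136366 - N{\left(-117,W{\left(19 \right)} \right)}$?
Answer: $122677$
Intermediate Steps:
$W{\left(M \right)} = M^{\frac{3}{2}}$
$N{\left(k,l \right)} = k^{2}$
$136366 - N{\left(-117,W{\left(19 \right)} \right)} = 136366 - \left(-117\right)^{2} = 136366 - 13689 = 122677$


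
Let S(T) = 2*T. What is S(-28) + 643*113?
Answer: 72603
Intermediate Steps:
S(-28) + 643*113 = 2*(-28) + 643*113 = -56 + 72659 = 72603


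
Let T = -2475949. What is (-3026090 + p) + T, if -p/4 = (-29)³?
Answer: -5404483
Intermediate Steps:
p = 97556 (p = -4*(-29)³ = -4*(-24389) = 97556)
(-3026090 + p) + T = (-3026090 + 97556) - 2475949 = -2928534 - 2475949 = -5404483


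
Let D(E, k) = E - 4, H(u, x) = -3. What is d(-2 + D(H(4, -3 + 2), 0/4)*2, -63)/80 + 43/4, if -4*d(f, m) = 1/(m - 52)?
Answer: 395601/36800 ≈ 10.750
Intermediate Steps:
D(E, k) = -4 + E
d(f, m) = -1/(4*(-52 + m)) (d(f, m) = -1/(4*(m - 52)) = -1/(4*(-52 + m)))
d(-2 + D(H(4, -3 + 2), 0/4)*2, -63)/80 + 43/4 = -1/(-208 + 4*(-63))/80 + 43/4 = -1/(-208 - 252)*(1/80) + 43*(1/4) = -1/(-460)*(1/80) + 43/4 = -1*(-1/460)*(1/80) + 43/4 = (1/460)*(1/80) + 43/4 = 1/36800 + 43/4 = 395601/36800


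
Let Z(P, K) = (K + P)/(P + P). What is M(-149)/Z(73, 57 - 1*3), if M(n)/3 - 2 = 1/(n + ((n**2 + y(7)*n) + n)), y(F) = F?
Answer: 9136899/1324610 ≈ 6.8978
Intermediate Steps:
Z(P, K) = (K + P)/(2*P) (Z(P, K) = (K + P)/((2*P)) = (K + P)*(1/(2*P)) = (K + P)/(2*P))
M(n) = 6 + 3/(n**2 + 9*n) (M(n) = 6 + 3/(n + ((n**2 + 7*n) + n)) = 6 + 3/(n + (n**2 + 8*n)) = 6 + 3/(n**2 + 9*n))
M(-149)/Z(73, 57 - 1*3) = (3*(1 + 2*(-149)**2 + 18*(-149))/(-149*(9 - 149)))/(((1/2)*((57 - 1*3) + 73)/73)) = (3*(-1/149)*(1 + 2*22201 - 2682)/(-140))/(((1/2)*(1/73)*((57 - 3) + 73))) = (3*(-1/149)*(-1/140)*(1 + 44402 - 2682))/(((1/2)*(1/73)*(54 + 73))) = (3*(-1/149)*(-1/140)*41721)/(((1/2)*(1/73)*127)) = 125163/(20860*(127/146)) = (125163/20860)*(146/127) = 9136899/1324610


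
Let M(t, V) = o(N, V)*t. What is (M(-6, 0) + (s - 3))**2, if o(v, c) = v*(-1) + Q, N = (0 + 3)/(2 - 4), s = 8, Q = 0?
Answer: 16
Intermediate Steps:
N = -3/2 (N = 3/(-2) = 3*(-1/2) = -3/2 ≈ -1.5000)
o(v, c) = -v (o(v, c) = v*(-1) + 0 = -v + 0 = -v)
M(t, V) = 3*t/2 (M(t, V) = (-1*(-3/2))*t = 3*t/2)
(M(-6, 0) + (s - 3))**2 = ((3/2)*(-6) + (8 - 3))**2 = (-9 + 5)**2 = (-4)**2 = 16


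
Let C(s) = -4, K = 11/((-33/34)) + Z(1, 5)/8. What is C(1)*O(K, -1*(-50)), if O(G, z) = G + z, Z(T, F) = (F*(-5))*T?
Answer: -853/6 ≈ -142.17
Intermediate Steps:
Z(T, F) = -5*F*T (Z(T, F) = (-5*F)*T = -5*F*T)
K = -347/24 (K = 11/((-33/34)) - 5*5*1/8 = 11/((-33*1/34)) - 25*⅛ = 11/(-33/34) - 25/8 = 11*(-34/33) - 25/8 = -34/3 - 25/8 = -347/24 ≈ -14.458)
C(1)*O(K, -1*(-50)) = -4*(-347/24 - 1*(-50)) = -4*(-347/24 + 50) = -4*853/24 = -853/6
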